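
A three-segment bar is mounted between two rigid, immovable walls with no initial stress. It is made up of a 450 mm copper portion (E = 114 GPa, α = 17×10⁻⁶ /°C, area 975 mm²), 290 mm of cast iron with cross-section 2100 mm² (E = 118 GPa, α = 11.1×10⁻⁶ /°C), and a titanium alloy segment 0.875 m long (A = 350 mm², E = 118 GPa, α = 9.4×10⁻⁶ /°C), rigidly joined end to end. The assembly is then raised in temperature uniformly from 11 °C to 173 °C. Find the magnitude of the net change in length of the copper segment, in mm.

|ΔL| ≈ 0.765 mm

If the supports were absent, the total length change would be Σ αᵢΔT Lᵢ = 17×10⁻⁶×162×450 + 11.1×10⁻⁶×162×290 + 9.4×10⁻⁶×162×875 = 3.093 mm.
The walls prevent any net length change, so an axial force P (same in every segment) develops. Compatibility: P · Σ Lᵢ/(AᵢEᵢ) = δ_free.
Σ Lᵢ/(AᵢEᵢ) = 450/(975×114×10³) + 290/(2100×118×10³) + 875/(350×118×10³) = 2.641×10⁻⁵ mm/N.
So P = 3.093 / 2.641×10⁻⁵ = 117.1 kN, compressive.
For the copper segment, free thermal change = 17×10⁻⁶×162×450 = 1.239 mm and elastic change from P = 117100×450/(975×114×10³) = 0.4743 mm; these oppose, so the net change is 0.765 mm (segment lengthens).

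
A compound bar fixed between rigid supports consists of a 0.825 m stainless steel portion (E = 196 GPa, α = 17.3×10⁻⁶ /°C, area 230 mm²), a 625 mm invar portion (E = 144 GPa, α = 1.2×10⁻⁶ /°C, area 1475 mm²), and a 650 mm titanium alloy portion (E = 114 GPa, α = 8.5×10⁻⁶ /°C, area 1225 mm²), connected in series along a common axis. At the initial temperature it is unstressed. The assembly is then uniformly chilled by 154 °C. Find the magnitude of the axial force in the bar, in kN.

With the walls removed the bar would change length by δ_free = Σ αᵢΔT Lᵢ = 17.3×10⁻⁶×154×825 + 1.2×10⁻⁶×154×625 + 8.5×10⁻⁶×154×650 = 3.164 mm.
Since the ends are fixed, an axial force P builds up, equal in every segment, with P · Σ Lᵢ/(AᵢEᵢ) = δ_free.
Σ Lᵢ/(AᵢEᵢ) = 825/(230×196×10³) + 625/(1475×144×10³) + 650/(1225×114×10³) = 2.59×10⁻⁵ mm/N.
Hence P = δ_free / Σ(L/AE) = 3.164/2.59×10⁻⁵ = 122.2 kN (tensile).

P ≈ 122 kN (tensile)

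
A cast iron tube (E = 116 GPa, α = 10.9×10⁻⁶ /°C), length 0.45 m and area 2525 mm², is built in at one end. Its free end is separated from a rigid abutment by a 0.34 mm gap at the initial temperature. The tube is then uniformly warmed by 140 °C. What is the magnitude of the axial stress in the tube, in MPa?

σ ≈ 89.4 MPa (compressive)

Unrestrained expansion: δ_free = αΔT L = 10.9×10⁻⁶ × 140 × 450 = 0.6867 mm.
The gap closes (δ_free > 0.34 mm) and the wall then resists a further 0.6867 − 0.34 = 0.3467 mm of expansion.
So σ = E(δ_free − g)/L = 116×10³ × 0.3467/450 = 89.37 MPa.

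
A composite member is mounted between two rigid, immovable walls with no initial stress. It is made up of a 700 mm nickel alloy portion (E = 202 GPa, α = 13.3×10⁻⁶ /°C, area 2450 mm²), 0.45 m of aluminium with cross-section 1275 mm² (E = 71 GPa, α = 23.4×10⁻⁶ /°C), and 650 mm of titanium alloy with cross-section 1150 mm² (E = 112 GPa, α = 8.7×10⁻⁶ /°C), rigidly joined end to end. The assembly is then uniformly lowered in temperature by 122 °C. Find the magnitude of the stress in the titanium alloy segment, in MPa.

σ ≈ 237 MPa (tensile)

Free thermal contraction of the whole bar: Σ αᵢΔT Lᵢ = 13.3×10⁻⁶×122×700 + 23.4×10⁻⁶×122×450 + 8.7×10⁻⁶×122×650 = 3.11 mm.
Since the ends are fixed, an axial force P builds up, equal in every segment, with P · Σ Lᵢ/(AᵢEᵢ) = δ_free.
The series flexibility is Σ Lᵢ/(AᵢEᵢ) = 700/(2450×202×10³) + 450/(1275×71×10³) + 650/(1150×112×10³) = 1.143×10⁻⁵ mm/N.
So P = 3.11 / 1.143×10⁻⁵ = 272.1 kN, tensile.
σ_{titanium alloy} = P / A = 272100 / 1150 = 236.6 MPa.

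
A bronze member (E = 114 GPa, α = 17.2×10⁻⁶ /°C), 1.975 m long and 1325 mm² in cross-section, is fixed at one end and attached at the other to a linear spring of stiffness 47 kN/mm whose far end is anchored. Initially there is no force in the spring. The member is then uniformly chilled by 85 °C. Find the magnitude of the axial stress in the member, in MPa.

σ ≈ 63.4 MPa (tensile)

Free thermal contraction: δ_free = αΔT L = 17.2×10⁻⁶ × 85 × 1975 = 2.887 mm.
With a force P in the spring, the elastic change of the member is PL/(AE) and that of the spring is P/k; compatibility requires their sum to equal δ_free.
So P = δ_free / [L/(AE) + 1/k] = 2.887 / [ 1975/(1325×114×10³) + 1/(47×10³) ].
P = 2.887 / 3.435×10⁻⁵ = 84060 N.
σ = P/A = 84060/1325 = 63.44 MPa.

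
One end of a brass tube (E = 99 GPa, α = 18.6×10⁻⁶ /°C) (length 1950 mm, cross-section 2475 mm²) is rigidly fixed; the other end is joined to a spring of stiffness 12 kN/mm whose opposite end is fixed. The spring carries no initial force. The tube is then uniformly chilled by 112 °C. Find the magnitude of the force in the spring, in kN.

The unrestrained thermal change is αΔT L = 18.6×10⁻⁶ × 112 × 1950 = 4.062 mm.
Let P be the tensile force in the spring. The tube extends elastically by PL/(AE) and the spring stretches by P/k; together these equal δ_free.
P [ L/(AE) + 1/k ] = δ_free → P [ 1950/(2475×99×10³) + 1/(12×10³) ] = 4.062.
P = 4.062 / 9.129×10⁻⁵ = 44500 N.

P ≈ 44.5 kN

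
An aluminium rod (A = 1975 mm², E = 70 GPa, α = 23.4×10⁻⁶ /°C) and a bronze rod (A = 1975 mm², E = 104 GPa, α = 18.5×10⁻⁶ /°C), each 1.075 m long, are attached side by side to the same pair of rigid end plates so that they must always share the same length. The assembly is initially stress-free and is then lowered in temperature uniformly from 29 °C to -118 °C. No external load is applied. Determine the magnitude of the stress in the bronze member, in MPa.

Both members must finish at the same length. With the larger α, the aluminium tends to over-contract; the plates restrain it, putting the aluminium in tension and the bronze in compression. With no external load the two internal forces are equal and opposite, magnitude P.
Compatibility of the two members (thermal + elastic change equal): (α₁ − α₂)ΔT = P·[1/(A₁E₁) + 1/(A₂E₂)].
|α₁ − α₂|·ΔT = 4.9×10⁻⁶ × 147 = 0.0007203.
1/(A₁E₁) + 1/(A₂E₂) = 1/(1975×70×10³) + 1/(1975×104×10³) = 1.21×10⁻⁸ N⁻¹.
So P = 0.0007203 / 1.21×10⁻⁸ = 59.52 kN.
σ_{bronze} = P/A₂ = 59520/1975 = 30.14 MPa, compressive.

σ ≈ 30.1 MPa (compressive)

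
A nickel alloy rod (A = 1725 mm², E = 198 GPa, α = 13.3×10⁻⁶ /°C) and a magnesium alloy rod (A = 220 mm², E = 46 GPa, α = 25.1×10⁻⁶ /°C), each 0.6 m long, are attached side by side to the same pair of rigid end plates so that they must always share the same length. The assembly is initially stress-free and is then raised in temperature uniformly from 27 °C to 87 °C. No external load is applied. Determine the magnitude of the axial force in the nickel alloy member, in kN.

The magnesium alloy has the larger α, so on heating it would change length more than the nickel alloy if both were free. The rigid plates force a common final length, so the magnesium alloy is put into compression and the nickel alloy into tension, with equal and opposite forces P (no external load).
Setting the final lengths equal and cancelling L: (α₁ − α₂)ΔT = P/(A₁E₁) + P/(A₂E₂).
|α₁ − α₂|·ΔT = 11.8×10⁻⁶ × 60 = 0.000708.
1/(A₁E₁) + 1/(A₂E₂) = 1/(1725×198×10³) + 1/(220×46×10³) = 1.017×10⁻⁷ N⁻¹.
So P = 0.000708 / 1.017×10⁻⁷ = 6.959 kN.

P ≈ 6.96 kN (tensile in the nickel alloy)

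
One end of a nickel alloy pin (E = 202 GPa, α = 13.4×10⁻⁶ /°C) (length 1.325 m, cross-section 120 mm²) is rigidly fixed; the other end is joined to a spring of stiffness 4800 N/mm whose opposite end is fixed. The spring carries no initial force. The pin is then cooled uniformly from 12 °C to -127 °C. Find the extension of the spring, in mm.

δ ≈ 1.95 mm

Free thermal contraction: δ_free = αΔT L = 13.4×10⁻⁶ × 139 × 1325 = 2.468 mm.
Let P be the tensile force in the spring. The pin extends elastically by PL/(AE) and the spring stretches by P/k; together these equal δ_free.
P [ L/(AE) + 1/k ] = δ_free → P [ 1325/(120×202×10³) + 1/(4800) ] = 2.468.
P = 2.468 / 0.000263 = 9384 N.
Spring extension = P/k = 9384/(4800) = 1.955 mm.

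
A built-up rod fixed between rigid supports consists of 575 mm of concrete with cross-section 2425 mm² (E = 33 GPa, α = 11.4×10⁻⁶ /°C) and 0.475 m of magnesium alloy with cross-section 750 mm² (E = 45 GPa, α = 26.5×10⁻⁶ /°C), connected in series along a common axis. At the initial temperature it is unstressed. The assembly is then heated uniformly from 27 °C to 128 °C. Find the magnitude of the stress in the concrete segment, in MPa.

σ ≈ 37.5 MPa (compressive)

If the supports were absent, the total length change would be Σ αᵢΔT Lᵢ = 11.4×10⁻⁶×101×575 + 26.5×10⁻⁶×101×475 = 1.933 mm.
The walls prevent any net length change, so an axial force P (same in every segment) develops. Compatibility: P · Σ Lᵢ/(AᵢEᵢ) = δ_free.
Σ Lᵢ/(AᵢEᵢ) = 575/(2425×33×10³) + 475/(750×45×10³) = 2.126×10⁻⁵ mm/N.
Hence P = δ_free / Σ(L/AE) = 1.933/2.126×10⁻⁵ = 90.94 kN (compressive).
σ_{concrete} = P / A = 90940 / 2425 = 37.5 MPa.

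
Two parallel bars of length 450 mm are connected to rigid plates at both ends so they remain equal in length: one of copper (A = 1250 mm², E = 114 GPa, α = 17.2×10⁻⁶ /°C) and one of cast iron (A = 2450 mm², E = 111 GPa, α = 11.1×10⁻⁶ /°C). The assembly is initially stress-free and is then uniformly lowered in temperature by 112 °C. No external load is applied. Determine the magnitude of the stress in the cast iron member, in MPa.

σ ≈ 26.1 MPa (compressive)

Both members must finish at the same length. With the larger α, the copper tends to over-contract; the plates restrain it, putting the copper in tension and the cast iron in compression. With no external load the two internal forces are equal and opposite, magnitude P.
Equating the net (thermal + elastic) strains gives |α₁ − α₂|·ΔT = P·[1/(A₁E₁) + 1/(A₂E₂)].
|α₁ − α₂|·ΔT = 6.1×10⁻⁶ × 112 = 0.0006832.
1/(A₁E₁) + 1/(A₂E₂) = 1/(1250×114×10³) + 1/(2450×111×10³) = 1.069×10⁻⁸ N⁻¹.
So P = 0.0006832 / 1.069×10⁻⁸ = 63.88 kN.
σ_{cast iron} = P/A₂ = 63880/2450 = 26.07 MPa, compressive.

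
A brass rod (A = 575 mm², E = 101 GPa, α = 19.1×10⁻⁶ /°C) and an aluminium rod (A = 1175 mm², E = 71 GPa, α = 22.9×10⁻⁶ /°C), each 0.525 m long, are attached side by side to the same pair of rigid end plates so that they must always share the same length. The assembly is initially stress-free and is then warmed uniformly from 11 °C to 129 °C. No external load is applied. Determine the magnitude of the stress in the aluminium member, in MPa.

Equilibrium of a rigid end plate with no external load gives equal and opposite internal forces ±P in the two members. Since α_{aluminium} > α_{brass}, heating drives the aluminium into compression and the brass into tension.
Compatibility of the two members (thermal + elastic change equal): (α₁ − α₂)ΔT = P·[1/(A₁E₁) + 1/(A₂E₂)].
|α₁ − α₂|·ΔT = 3.8×10⁻⁶ × 118 = 0.0004484.
1/(A₁E₁) + 1/(A₂E₂) = 1/(575×101×10³) + 1/(1175×71×10³) = 2.921×10⁻⁸ N⁻¹.
So P = 0.0004484 / 2.921×10⁻⁸ = 15.35 kN.
σ_{aluminium} = P/A₂ = 15350/1175 = 13.07 MPa, compressive.

σ ≈ 13.1 MPa (compressive)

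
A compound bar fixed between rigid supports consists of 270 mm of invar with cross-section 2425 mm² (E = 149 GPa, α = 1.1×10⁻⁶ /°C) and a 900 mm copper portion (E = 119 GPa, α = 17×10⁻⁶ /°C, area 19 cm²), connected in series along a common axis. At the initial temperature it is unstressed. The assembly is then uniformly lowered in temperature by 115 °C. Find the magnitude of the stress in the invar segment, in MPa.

σ ≈ 156 MPa (tensile)

Free thermal contraction of the whole bar: Σ αᵢΔT Lᵢ = 1.1×10⁻⁶×115×270 + 17×10⁻⁶×115×900 = 1.794 mm.
The rigid supports impose zero overall length change; the single axial force P common to all segments must satisfy P Σ Lᵢ/(AᵢEᵢ) = δ_free.
The series flexibility is Σ Lᵢ/(AᵢEᵢ) = 270/(2425×149×10³) + 900/(1900×119×10³) = 4.728×10⁻⁶ mm/N.
So P = 1.794 / 4.728×10⁻⁶ = 379.4 kN, tensile.
σ_{invar} = P / A = 379400 / 2425 = 156.4 MPa.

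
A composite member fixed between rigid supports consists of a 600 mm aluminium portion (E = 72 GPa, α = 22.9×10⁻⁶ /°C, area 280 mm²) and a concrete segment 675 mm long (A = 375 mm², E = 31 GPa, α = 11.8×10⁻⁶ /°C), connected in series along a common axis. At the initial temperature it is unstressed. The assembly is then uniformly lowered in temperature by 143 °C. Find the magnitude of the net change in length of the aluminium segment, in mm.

|ΔL| ≈ 0.913 mm

With the walls removed the bar would change length by δ_free = Σ αᵢΔT Lᵢ = 22.9×10⁻⁶×143×600 + 11.8×10⁻⁶×143×675 = 3.104 mm.
Since the ends are fixed, an axial force P builds up, equal in every segment, with P · Σ Lᵢ/(AᵢEᵢ) = δ_free.
Σ Lᵢ/(AᵢEᵢ) = 600/(280×72×10³) + 675/(375×31×10³) = 8.783×10⁻⁵ mm/N.
So P = 3.104 / 8.783×10⁻⁵ = 35.34 kN, tensile.
For the aluminium segment, free thermal change = 22.9×10⁻⁶×143×600 = 1.965 mm and elastic change from P = 35340×600/(280×72×10³) = 1.052 mm; these oppose, so the net change is 0.913 mm (segment shortens).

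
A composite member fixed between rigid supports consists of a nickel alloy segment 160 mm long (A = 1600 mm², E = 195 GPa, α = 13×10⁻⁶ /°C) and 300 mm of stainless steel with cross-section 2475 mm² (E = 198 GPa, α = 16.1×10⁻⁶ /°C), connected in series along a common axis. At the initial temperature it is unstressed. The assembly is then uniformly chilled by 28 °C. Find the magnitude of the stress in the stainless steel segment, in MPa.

Free thermal contraction of the whole bar: Σ αᵢΔT Lᵢ = 13×10⁻⁶×28×160 + 16.1×10⁻⁶×28×300 = 0.1935 mm.
The rigid supports impose zero overall length change; the single axial force P common to all segments must satisfy P Σ Lᵢ/(AᵢEᵢ) = δ_free.
The series flexibility is Σ Lᵢ/(AᵢEᵢ) = 160/(1600×195×10³) + 300/(2475×198×10³) = 1.125×10⁻⁶ mm/N.
So P = 0.1935 / 1.125×10⁻⁶ = 172 kN, tensile.
σ_{stainless steel} = P / A = 172000 / 2475 = 69.49 MPa.

σ ≈ 69.5 MPa (tensile)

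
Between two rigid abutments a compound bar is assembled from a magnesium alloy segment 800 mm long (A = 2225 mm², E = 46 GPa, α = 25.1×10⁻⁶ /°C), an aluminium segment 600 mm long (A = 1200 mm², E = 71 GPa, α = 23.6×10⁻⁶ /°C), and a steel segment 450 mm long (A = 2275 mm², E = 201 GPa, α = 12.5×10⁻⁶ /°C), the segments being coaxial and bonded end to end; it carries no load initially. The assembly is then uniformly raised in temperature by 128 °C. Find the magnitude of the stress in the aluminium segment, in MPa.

σ ≈ 268 MPa (compressive)

If the supports were absent, the total length change would be Σ αᵢΔT Lᵢ = 25.1×10⁻⁶×128×800 + 23.6×10⁻⁶×128×600 + 12.5×10⁻⁶×128×450 = 5.103 mm.
The rigid supports impose zero overall length change; the single axial force P common to all segments must satisfy P Σ Lᵢ/(AᵢEᵢ) = δ_free.
The series flexibility is Σ Lᵢ/(AᵢEᵢ) = 800/(2225×46×10³) + 600/(1200×71×10³) + 450/(2275×201×10³) = 1.584×10⁻⁵ mm/N.
Hence P = δ_free / Σ(L/AE) = 5.103/1.584×10⁻⁵ = 322.1 kN (compressive).
σ_{aluminium} = P / A = 322100 / 1200 = 268.4 MPa.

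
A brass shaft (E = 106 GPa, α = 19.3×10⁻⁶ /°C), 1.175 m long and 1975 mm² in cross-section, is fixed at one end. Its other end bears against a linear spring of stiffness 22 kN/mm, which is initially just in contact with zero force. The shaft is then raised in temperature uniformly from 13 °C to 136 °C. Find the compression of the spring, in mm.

If the spring were absent the shaft would lengthen by αΔT L = 19.3×10⁻⁶ × 123 × 1175 = 2.789 mm.
Let P be the compressive force at the spring. The shaft shortens elastically by PL/(AE) and the spring compresses by P/k; together these equal δ_free.
So P = δ_free / [L/(AE) + 1/k] = 2.789 / [ 1175/(1975×106×10³) + 1/(22×10³) ].
P = 2.789 / 5.107×10⁻⁵ = 54620 N.
Spring compression = P/k = 54620/(22×10³) = 2.483 mm.

δ ≈ 2.48 mm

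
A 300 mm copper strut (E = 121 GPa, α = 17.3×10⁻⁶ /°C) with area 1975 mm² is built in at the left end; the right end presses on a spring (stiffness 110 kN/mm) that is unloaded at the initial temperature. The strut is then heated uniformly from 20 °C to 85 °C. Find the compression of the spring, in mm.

δ ≈ 0.296 mm

Free thermal expansion: δ_free = αΔT L = 17.3×10⁻⁶ × 65 × 300 = 0.3374 mm.
With a force P in the spring, the elastic change of the strut is PL/(AE) and that of the spring is P/k; compatibility requires their sum to equal δ_free.
So P = δ_free / [L/(AE) + 1/k] = 0.3374 / [ 300/(1975×121×10³) + 1/(110×10³) ].
P = 0.3374 / 1.035×10⁻⁵ = 32610 N.
Spring compression = P/k = 32610/(110×10³) = 0.2964 mm.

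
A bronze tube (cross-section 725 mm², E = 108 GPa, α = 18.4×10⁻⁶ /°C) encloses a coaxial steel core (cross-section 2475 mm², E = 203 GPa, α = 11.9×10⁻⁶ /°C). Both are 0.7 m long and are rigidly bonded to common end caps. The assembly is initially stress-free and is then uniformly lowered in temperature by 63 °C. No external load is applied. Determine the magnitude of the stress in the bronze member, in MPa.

σ ≈ 38.3 MPa (tensile)

The bronze has the larger α, so on cooling it would change length more than the steel if both were free. The rigid plates force a common final length, so the bronze is put into tension and the steel into compression, with equal and opposite forces P (no external load).
Equating the net (thermal + elastic) strains gives |α₁ − α₂|·ΔT = P·[1/(A₁E₁) + 1/(A₂E₂)].
|α₁ − α₂|·ΔT = 6.5×10⁻⁶ × 63 = 0.0004095.
1/(A₁E₁) + 1/(A₂E₂) = 1/(725×108×10³) + 1/(2475×203×10³) = 1.476×10⁻⁸ N⁻¹.
P = 0.0004095 / 1.476×10⁻⁸ = 27740 N = 27.74 kN.
σ_{bronze} = P/A₁ = 27740/725 = 38.26 MPa, tensile.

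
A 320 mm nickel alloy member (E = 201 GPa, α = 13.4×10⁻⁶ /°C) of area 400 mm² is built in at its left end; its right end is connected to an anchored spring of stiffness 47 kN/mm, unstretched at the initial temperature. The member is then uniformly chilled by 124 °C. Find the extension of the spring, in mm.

δ ≈ 0.448 mm

Free thermal contraction: δ_free = αΔT L = 13.4×10⁻⁶ × 124 × 320 = 0.5317 mm.
With a force P in the spring, the elastic change of the member is PL/(AE) and that of the spring is P/k; compatibility requires their sum to equal δ_free.
So P = δ_free / [L/(AE) + 1/k] = 0.5317 / [ 320/(400×201×10³) + 1/(47×10³) ].
P = 0.5317 / 2.526×10⁻⁵ = 21050 N.
Spring extension = P/k = 21050/(47×10³) = 0.4479 mm.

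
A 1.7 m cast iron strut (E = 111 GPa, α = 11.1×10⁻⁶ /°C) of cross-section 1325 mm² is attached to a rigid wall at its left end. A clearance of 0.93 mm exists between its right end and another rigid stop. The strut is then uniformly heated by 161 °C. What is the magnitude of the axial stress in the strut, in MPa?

Unrestrained expansion: δ_free = αΔT L = 11.1×10⁻⁶ × 161 × 1700 = 3.038 mm.
After closing the 0.93 mm clearance, 3.038 − 0.93 = 2.108 mm of expansion remains to be suppressed by the wall.
Compatibility: PL/(AE) = 2.108 mm, so σ = P/A = E × (2.108/1700) = 137.6 MPa.

σ ≈ 138 MPa (compressive)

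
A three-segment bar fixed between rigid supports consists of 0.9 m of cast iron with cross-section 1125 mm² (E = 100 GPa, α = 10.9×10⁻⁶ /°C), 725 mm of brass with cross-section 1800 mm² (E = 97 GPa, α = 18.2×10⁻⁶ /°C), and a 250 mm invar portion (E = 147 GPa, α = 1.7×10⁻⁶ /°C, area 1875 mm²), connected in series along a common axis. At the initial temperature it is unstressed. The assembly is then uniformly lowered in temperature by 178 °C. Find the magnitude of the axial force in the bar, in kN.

If the supports were absent, the total length change would be Σ αᵢΔT Lᵢ = 10.9×10⁻⁶×178×900 + 18.2×10⁻⁶×178×725 + 1.7×10⁻⁶×178×250 = 4.171 mm.
The walls prevent any net length change, so an axial force P (same in every segment) develops. Compatibility: P · Σ Lᵢ/(AᵢEᵢ) = δ_free.
The series flexibility is Σ Lᵢ/(AᵢEᵢ) = 900/(1125×100×10³) + 725/(1800×97×10³) + 250/(1875×147×10³) = 1.306×10⁻⁵ mm/N.
Hence P = δ_free / Σ(L/AE) = 4.171/1.306×10⁻⁵ = 319.4 kN (tensile).

P ≈ 319 kN (tensile)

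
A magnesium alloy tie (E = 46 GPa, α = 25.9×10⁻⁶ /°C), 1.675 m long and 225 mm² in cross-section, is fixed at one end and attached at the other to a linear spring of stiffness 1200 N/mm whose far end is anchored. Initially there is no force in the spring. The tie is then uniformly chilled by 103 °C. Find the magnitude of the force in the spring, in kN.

P ≈ 4.49 kN

The unrestrained thermal change is αΔT L = 25.9×10⁻⁶ × 103 × 1675 = 4.468 mm.
Let P be the tensile force in the spring. The tie extends elastically by PL/(AE) and the spring stretches by P/k; together these equal δ_free.
So P = δ_free / [L/(AE) + 1/k] = 4.468 / [ 1675/(225×46×10³) + 1/(1200) ].
P = 4.468 / 0.0009952 = 4490 N.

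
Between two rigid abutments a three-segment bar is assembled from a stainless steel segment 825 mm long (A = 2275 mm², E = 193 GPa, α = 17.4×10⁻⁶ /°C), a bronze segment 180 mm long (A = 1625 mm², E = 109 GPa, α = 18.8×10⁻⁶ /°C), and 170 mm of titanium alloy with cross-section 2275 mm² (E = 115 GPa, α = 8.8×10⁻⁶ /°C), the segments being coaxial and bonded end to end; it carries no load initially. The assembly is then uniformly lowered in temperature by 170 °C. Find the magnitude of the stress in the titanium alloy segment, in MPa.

σ ≈ 405 MPa (tensile)

With the walls removed the bar would change length by δ_free = Σ αᵢΔT Lᵢ = 17.4×10⁻⁶×170×825 + 18.8×10⁻⁶×170×180 + 8.8×10⁻⁶×170×170 = 3.27 mm.
The walls prevent any net length change, so an axial force P (same in every segment) develops. Compatibility: P · Σ Lᵢ/(AᵢEᵢ) = δ_free.
Σ Lᵢ/(AᵢEᵢ) = 825/(2275×193×10³) + 180/(1625×109×10³) + 170/(2275×115×10³) = 3.545×10⁻⁶ mm/N.
Hence P = δ_free / Σ(L/AE) = 3.27/3.545×10⁻⁶ = 922.4 kN (tensile).
σ_{titanium alloy} = P / A = 922400 / 2275 = 405.5 MPa.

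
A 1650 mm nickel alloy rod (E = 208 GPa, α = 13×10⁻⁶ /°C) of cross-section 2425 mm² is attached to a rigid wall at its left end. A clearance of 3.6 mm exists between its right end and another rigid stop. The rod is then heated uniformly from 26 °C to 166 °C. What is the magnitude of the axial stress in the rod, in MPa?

If the wall were absent the rod would grow by αΔT L = 13×10⁻⁶ × 140 × 1650 = 3.003 mm.
This is smaller than the 3.6 mm clearance, so the rod expands freely without reaching the stop — the stress is zero.

σ ≈ 0 MPa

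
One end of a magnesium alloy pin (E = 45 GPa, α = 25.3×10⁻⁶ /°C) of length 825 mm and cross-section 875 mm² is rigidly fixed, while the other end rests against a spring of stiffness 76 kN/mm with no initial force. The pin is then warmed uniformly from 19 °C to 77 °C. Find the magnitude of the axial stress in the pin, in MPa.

The unrestrained thermal change is αΔT L = 25.3×10⁻⁶ × 58 × 825 = 1.211 mm.
With a force P in the spring, the elastic change of the pin is PL/(AE) and that of the spring is P/k; compatibility requires their sum to equal δ_free.
P [ L/(AE) + 1/k ] = δ_free → P [ 825/(875×45×10³) + 1/(76×10³) ] = 1.211.
P = 1.211 / 3.411×10⁻⁵ = 35490 N.
σ = P/A = 35490/875 = 40.56 MPa.

σ ≈ 40.6 MPa (compressive)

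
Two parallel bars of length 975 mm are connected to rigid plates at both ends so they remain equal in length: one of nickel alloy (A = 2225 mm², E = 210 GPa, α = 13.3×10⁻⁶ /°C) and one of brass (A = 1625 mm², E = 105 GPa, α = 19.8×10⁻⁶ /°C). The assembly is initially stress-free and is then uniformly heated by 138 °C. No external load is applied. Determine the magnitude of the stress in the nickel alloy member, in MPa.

Both members must finish at the same length. With the larger α, the brass tends to over-expand; the plates restrain it, putting the brass in compression and the nickel alloy in tension. With no external load the two internal forces are equal and opposite, magnitude P.
Compatibility of the two members (thermal + elastic change equal): (α₁ − α₂)ΔT = P·[1/(A₁E₁) + 1/(A₂E₂)].
|α₁ − α₂|·ΔT = 6.5×10⁻⁶ × 138 = 0.000897.
1/(A₁E₁) + 1/(A₂E₂) = 1/(2225×210×10³) + 1/(1625×105×10³) = 8.001×10⁻⁹ N⁻¹.
P = 0.000897 / 8.001×10⁻⁹ = 112100 N = 112.1 kN.
σ_{nickel alloy} = P/A₁ = 112100/2225 = 50.39 MPa, tensile.

σ ≈ 50.4 MPa (tensile)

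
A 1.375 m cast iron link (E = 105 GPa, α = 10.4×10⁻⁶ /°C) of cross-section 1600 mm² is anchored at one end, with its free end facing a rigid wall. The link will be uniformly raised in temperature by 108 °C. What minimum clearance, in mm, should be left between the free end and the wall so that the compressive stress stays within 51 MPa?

With no wall the link would lengthen by αΔT L = 10.4×10⁻⁶ × 108 × 1375 = 1.544 mm.
A stress of 51 MPa corresponds to the wall pushing the link back by σL/E = 51×1375/(105×10³) = 0.6679 mm.
So the gap has to take up the difference, g_min = δ_free − σL/E = 1.544 − 0.6679 = 0.8765 mm.

g ≈ 0.877 mm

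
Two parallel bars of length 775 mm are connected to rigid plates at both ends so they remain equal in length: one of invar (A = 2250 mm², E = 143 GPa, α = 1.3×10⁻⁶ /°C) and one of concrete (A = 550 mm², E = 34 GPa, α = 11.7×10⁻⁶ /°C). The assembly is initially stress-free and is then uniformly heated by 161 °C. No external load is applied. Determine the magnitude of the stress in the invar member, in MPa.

σ ≈ 13.2 MPa (tensile)

The concrete has the larger α, so on heating it would change length more than the invar if both were free. The rigid plates force a common final length, so the concrete is put into compression and the invar into tension, with equal and opposite forces P (no external load).
Setting the final lengths equal and cancelling L: (α₁ − α₂)ΔT = P/(A₁E₁) + P/(A₂E₂).
|α₁ − α₂|·ΔT = 10.4×10⁻⁶ × 161 = 0.001674.
1/(A₁E₁) + 1/(A₂E₂) = 1/(2250×143×10³) + 1/(550×34×10³) = 5.658×10⁻⁸ N⁻¹.
So P = 0.001674 / 5.658×10⁻⁸ = 29.59 kN.
σ_{invar} = P/A₁ = 29590/2250 = 13.15 MPa, tensile.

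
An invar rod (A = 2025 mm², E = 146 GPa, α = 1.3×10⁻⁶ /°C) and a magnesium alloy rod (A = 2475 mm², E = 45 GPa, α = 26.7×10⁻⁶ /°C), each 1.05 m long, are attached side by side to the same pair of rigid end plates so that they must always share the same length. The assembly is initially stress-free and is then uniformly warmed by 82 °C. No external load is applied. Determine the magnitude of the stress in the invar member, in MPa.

The magnesium alloy has the larger α, so on heating it would change length more than the invar if both were free. The rigid plates force a common final length, so the magnesium alloy is put into compression and the invar into tension, with equal and opposite forces P (no external load).
Equating the net (thermal + elastic) strains gives |α₁ − α₂|·ΔT = P·[1/(A₁E₁) + 1/(A₂E₂)].
|α₁ − α₂|·ΔT = 25.4×10⁻⁶ × 82 = 0.002083.
1/(A₁E₁) + 1/(A₂E₂) = 1/(2025×146×10³) + 1/(2475×45×10³) = 1.236×10⁻⁸ N⁻¹.
So P = 0.002083 / 1.236×10⁻⁸ = 168.5 kN.
σ_{invar} = P/A₁ = 168500/2025 = 83.21 MPa, tensile.

σ ≈ 83.2 MPa (tensile)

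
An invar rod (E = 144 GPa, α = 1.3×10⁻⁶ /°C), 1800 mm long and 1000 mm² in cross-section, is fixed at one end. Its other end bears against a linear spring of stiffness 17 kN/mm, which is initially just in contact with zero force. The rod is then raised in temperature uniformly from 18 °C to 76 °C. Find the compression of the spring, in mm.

The unrestrained thermal change is αΔT L = 1.3×10⁻⁶ × 58 × 1800 = 0.1357 mm.
Let P be the compressive force at the spring. The rod shortens elastically by PL/(AE) and the spring compresses by P/k; together these equal δ_free.
P [ L/(AE) + 1/k ] = δ_free → P [ 1800/(1000×144×10³) + 1/(17×10³) ] = 0.1357.
P = 0.1357 / 7.132×10⁻⁵ = 1903 N.
Spring compression = P/k = 1903/(17×10³) = 0.1119 mm.

δ ≈ 0.112 mm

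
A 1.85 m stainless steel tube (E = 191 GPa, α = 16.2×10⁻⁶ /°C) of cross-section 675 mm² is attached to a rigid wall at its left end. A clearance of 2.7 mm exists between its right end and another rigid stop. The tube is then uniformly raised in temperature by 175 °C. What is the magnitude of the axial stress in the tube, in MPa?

If the wall were absent the tube would grow by αΔT L = 16.2×10⁻⁶ × 175 × 1850 = 5.245 mm.
The gap closes (δ_free > 2.7 mm) and the wall then resists a further 5.245 − 2.7 = 2.545 mm of expansion.
Compatibility: PL/(AE) = 2.545 mm, so σ = P/A = E × (2.545/1850) = 262.7 MPa.

σ ≈ 263 MPa (compressive)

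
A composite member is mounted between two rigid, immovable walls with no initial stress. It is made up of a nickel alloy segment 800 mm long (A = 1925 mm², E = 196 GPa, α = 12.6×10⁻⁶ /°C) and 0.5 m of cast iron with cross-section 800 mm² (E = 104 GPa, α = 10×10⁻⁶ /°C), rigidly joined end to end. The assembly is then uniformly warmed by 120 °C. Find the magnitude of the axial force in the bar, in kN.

If the supports were absent, the total length change would be Σ αᵢΔT Lᵢ = 12.6×10⁻⁶×120×800 + 10×10⁻⁶×120×500 = 1.81 mm.
The walls prevent any net length change, so an axial force P (same in every segment) develops. Compatibility: P · Σ Lᵢ/(AᵢEᵢ) = δ_free.
The series flexibility is Σ Lᵢ/(AᵢEᵢ) = 800/(1925×196×10³) + 500/(800×104×10³) = 8.13×10⁻⁶ mm/N.
So P = 1.81 / 8.13×10⁻⁶ = 222.6 kN, compressive.

P ≈ 223 kN (compressive)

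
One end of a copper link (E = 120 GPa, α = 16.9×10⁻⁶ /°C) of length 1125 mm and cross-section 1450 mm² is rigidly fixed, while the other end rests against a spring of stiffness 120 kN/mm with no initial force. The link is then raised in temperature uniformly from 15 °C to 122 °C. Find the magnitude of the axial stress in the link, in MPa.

σ ≈ 94.8 MPa (compressive)

If the spring were absent the link would lengthen by αΔT L = 16.9×10⁻⁶ × 107 × 1125 = 2.034 mm.
Let P be the compressive force at the spring. The link shortens elastically by PL/(AE) and the spring compresses by P/k; together these equal δ_free.
P [ L/(AE) + 1/k ] = δ_free → P [ 1125/(1450×120×10³) + 1/(120×10³) ] = 2.034.
P = 2.034 / 1.48×10⁻⁵ = 137500 N.
σ = P/A = 137500/1450 = 94.8 MPa.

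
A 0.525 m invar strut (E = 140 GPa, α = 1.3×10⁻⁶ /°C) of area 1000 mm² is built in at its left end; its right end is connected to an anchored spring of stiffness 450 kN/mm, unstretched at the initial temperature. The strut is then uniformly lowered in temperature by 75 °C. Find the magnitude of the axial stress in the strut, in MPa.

If the spring were absent the strut would shorten by αΔT L = 1.3×10⁻⁶ × 75 × 525 = 0.05119 mm.
With a force P in the spring, the elastic change of the strut is PL/(AE) and that of the spring is P/k; compatibility requires their sum to equal δ_free.
P [ L/(AE) + 1/k ] = δ_free → P [ 525/(1000×140×10³) + 1/(450×10³) ] = 0.05119.
P = 0.05119 / 5.972×10⁻⁶ = 8571 N.
σ = P/A = 8571/1000 = 8.571 MPa.

σ ≈ 8.57 MPa (tensile)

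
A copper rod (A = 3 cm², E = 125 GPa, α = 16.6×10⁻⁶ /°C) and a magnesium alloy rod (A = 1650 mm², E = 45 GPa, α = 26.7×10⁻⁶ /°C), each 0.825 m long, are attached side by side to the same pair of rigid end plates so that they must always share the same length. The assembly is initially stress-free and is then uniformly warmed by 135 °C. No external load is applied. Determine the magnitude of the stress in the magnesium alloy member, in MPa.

Both members must finish at the same length. With the larger α, the magnesium alloy tends to over-expand; the plates restrain it, putting the magnesium alloy in compression and the copper in tension. With no external load the two internal forces are equal and opposite, magnitude P.
Setting the final lengths equal and cancelling L: (α₁ − α₂)ΔT = P/(A₁E₁) + P/(A₂E₂).
|α₁ − α₂|·ΔT = 10.1×10⁻⁶ × 135 = 0.001363.
1/(A₁E₁) + 1/(A₂E₂) = 1/(300×125×10³) + 1/(1650×45×10³) = 4.013×10⁻⁸ N⁻¹.
So P = 0.001363 / 4.013×10⁻⁸ = 33.97 kN.
σ_{magnesium alloy} = P/A₂ = 33970/1650 = 20.59 MPa, compressive.

σ ≈ 20.6 MPa (compressive)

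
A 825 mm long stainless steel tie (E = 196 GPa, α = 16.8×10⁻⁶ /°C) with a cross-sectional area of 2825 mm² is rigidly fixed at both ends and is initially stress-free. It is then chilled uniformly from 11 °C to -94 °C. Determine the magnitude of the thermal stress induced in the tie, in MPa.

Because both ends are immovable the net strain is zero, and the suppressed thermal strain is αΔT = 16.8×10⁻⁶ × 105 = 1764×10⁻⁶.
The stress required to suppress this strain is σ = Eε = 196×10³ × 1764×10⁻⁶ = 345.7 MPa, tensile since the tie is trying to contract.

σ ≈ 346 MPa (tensile)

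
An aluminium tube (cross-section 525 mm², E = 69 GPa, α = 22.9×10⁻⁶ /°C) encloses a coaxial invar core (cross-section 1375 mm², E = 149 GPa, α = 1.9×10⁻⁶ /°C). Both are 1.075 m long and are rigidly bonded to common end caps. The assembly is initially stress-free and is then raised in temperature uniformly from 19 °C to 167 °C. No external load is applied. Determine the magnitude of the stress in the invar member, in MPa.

Both members must finish at the same length. With the larger α, the aluminium tends to over-expand; the plates restrain it, putting the aluminium in compression and the invar in tension. With no external load the two internal forces are equal and opposite, magnitude P.
Setting the final lengths equal and cancelling L: (α₁ − α₂)ΔT = P/(A₁E₁) + P/(A₂E₂).
|α₁ − α₂|·ΔT = 21×10⁻⁶ × 148 = 0.003108.
1/(A₁E₁) + 1/(A₂E₂) = 1/(525×69×10³) + 1/(1375×149×10³) = 3.249×10⁻⁸ N⁻¹.
So P = 0.003108 / 3.249×10⁻⁸ = 95.67 kN.
σ_{invar} = P/A₂ = 95670/1375 = 69.58 MPa, tensile.

σ ≈ 69.6 MPa (tensile)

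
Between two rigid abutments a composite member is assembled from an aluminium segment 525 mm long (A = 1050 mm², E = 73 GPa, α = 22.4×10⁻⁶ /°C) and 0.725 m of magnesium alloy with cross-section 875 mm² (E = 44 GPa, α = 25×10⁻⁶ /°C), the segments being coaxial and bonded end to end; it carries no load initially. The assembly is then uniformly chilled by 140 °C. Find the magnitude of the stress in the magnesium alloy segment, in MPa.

σ ≈ 186 MPa (tensile)

With the walls removed the bar would change length by δ_free = Σ αᵢΔT Lᵢ = 22.4×10⁻⁶×140×525 + 25×10⁻⁶×140×725 = 4.184 mm.
Since the ends are fixed, an axial force P builds up, equal in every segment, with P · Σ Lᵢ/(AᵢEᵢ) = δ_free.
Σ Lᵢ/(AᵢEᵢ) = 525/(1050×73×10³) + 725/(875×44×10³) = 2.568×10⁻⁵ mm/N.
Hence P = δ_free / Σ(L/AE) = 4.184/2.568×10⁻⁵ = 162.9 kN (tensile).
σ_{magnesium alloy} = P / A = 162900 / 875 = 186.2 MPa.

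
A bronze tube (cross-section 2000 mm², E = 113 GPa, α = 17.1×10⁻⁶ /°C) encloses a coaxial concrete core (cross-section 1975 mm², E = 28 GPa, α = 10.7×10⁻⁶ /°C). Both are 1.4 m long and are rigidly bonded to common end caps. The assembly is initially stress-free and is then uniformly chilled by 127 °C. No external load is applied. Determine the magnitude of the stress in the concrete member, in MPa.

Equilibrium of a rigid end plate with no external load gives equal and opposite internal forces ±P in the two members. Since α_{bronze} > α_{concrete}, cooling drives the bronze into tension and the concrete into compression.
Equating the net (thermal + elastic) strains gives |α₁ − α₂|·ΔT = P·[1/(A₁E₁) + 1/(A₂E₂)].
|α₁ − α₂|·ΔT = 6.4×10⁻⁶ × 127 = 0.0008128.
1/(A₁E₁) + 1/(A₂E₂) = 1/(2000×113×10³) + 1/(1975×28×10³) = 2.251×10⁻⁸ N⁻¹.
So P = 0.0008128 / 2.251×10⁻⁸ = 36.11 kN.
σ_{concrete} = P/A₂ = 36110/1975 = 18.28 MPa, compressive.

σ ≈ 18.3 MPa (compressive)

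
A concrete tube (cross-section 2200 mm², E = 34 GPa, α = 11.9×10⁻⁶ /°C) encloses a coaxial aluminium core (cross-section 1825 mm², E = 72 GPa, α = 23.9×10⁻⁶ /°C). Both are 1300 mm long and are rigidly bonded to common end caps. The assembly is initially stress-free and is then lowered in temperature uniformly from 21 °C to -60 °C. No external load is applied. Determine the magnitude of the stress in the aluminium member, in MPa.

The aluminium has the larger α, so on cooling it would change length more than the concrete if both were free. The rigid plates force a common final length, so the aluminium is put into tension and the concrete into compression, with equal and opposite forces P (no external load).
Setting the final lengths equal and cancelling L: (α₁ − α₂)ΔT = P/(A₁E₁) + P/(A₂E₂).
|α₁ − α₂|·ΔT = 12×10⁻⁶ × 81 = 0.000972.
1/(A₁E₁) + 1/(A₂E₂) = 1/(2200×34×10³) + 1/(1825×72×10³) = 2.098×10⁻⁸ N⁻¹.
So P = 0.000972 / 2.098×10⁻⁸ = 46.33 kN.
σ_{aluminium} = P/A₂ = 46330/1825 = 25.39 MPa, tensile.

σ ≈ 25.4 MPa (tensile)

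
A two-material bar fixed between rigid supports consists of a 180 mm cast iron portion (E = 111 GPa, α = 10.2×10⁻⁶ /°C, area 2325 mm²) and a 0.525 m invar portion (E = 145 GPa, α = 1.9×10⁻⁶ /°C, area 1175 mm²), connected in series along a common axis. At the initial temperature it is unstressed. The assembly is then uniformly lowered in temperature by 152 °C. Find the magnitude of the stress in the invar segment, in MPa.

With the walls removed the bar would change length by δ_free = Σ αᵢΔT Lᵢ = 10.2×10⁻⁶×152×180 + 1.9×10⁻⁶×152×525 = 0.4307 mm.
Since the ends are fixed, an axial force P builds up, equal in every segment, with P · Σ Lᵢ/(AᵢEᵢ) = δ_free.
Σ Lᵢ/(AᵢEᵢ) = 180/(2325×111×10³) + 525/(1175×145×10³) = 3.779×10⁻⁶ mm/N.
Hence P = δ_free / Σ(L/AE) = 0.4307/3.779×10⁻⁶ = 114 kN (tensile).
σ_{invar} = P / A = 114000 / 1175 = 97 MPa.

σ ≈ 97 MPa (tensile)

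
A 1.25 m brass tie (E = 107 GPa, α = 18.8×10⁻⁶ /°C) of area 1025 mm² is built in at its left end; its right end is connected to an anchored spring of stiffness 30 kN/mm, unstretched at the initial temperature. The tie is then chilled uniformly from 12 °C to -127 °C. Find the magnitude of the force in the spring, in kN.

P ≈ 73 kN

If the spring were absent the tie would shorten by αΔT L = 18.8×10⁻⁶ × 139 × 1250 = 3.267 mm.
With a force P in the spring, the elastic change of the tie is PL/(AE) and that of the spring is P/k; compatibility requires their sum to equal δ_free.
P [ L/(AE) + 1/k ] = δ_free → P [ 1250/(1025×107×10³) + 1/(30×10³) ] = 3.267.
P = 3.267 / 4.473×10⁻⁵ = 73030 N.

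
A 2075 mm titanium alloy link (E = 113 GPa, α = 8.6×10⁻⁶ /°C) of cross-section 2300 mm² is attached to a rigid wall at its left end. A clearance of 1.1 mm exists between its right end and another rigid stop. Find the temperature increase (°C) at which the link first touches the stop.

ΔT ≈ 61.6 °C

Contact occurs when the free expansion equals the gap: αΔT L = 1.1 mm.
ΔT = 1.1 / (8.6×10⁻⁶ × 2075) = 61.64 °C.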